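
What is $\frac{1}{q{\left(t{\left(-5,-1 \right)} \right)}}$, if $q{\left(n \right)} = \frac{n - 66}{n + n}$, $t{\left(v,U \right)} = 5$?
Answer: $- \frac{10}{61} \approx -0.16393$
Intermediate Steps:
$q{\left(n \right)} = \frac{-66 + n}{2 n}$
$\frac{1}{q{\left(t{\left(-5,-1 \right)} \right)}} = \frac{1}{\frac{1}{2} \cdot \frac{1}{5} \left(-66 + 5\right)} = \frac{1}{\frac{1}{2} \cdot \frac{1}{5} \left(-61\right)} = \frac{1}{- \frac{61}{10}} = - \frac{10}{61}$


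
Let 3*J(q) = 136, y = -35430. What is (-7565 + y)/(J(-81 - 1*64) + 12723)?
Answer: -25797/7661 ≈ -3.3673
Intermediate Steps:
J(q) = 136/3 (J(q) = (⅓)*136 = 136/3)
(-7565 + y)/(J(-81 - 1*64) + 12723) = (-7565 - 35430)/(136/3 + 12723) = -42995/38305/3 = -42995*3/38305 = -25797/7661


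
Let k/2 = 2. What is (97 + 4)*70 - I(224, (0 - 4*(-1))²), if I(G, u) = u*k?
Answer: 7006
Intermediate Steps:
k = 4 (k = 2*2 = 4)
I(G, u) = 4*u (I(G, u) = u*4 = 4*u)
(97 + 4)*70 - I(224, (0 - 4*(-1))²) = (97 + 4)*70 - 4*(0 - 4*(-1))² = 101*70 - 4*(0 + 4)² = 7070 - 4*4² = 7070 - 4*16 = 7070 - 1*64 = 7070 - 64 = 7006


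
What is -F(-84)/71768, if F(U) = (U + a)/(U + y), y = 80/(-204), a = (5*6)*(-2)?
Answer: -459/19305592 ≈ -2.3776e-5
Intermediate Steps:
a = -60 (a = 30*(-2) = -60)
y = -20/51 (y = 80*(-1/204) = -20/51 ≈ -0.39216)
F(U) = (-60 + U)/(-20/51 + U) (F(U) = (U - 60)/(U - 20/51) = (-60 + U)/(-20/51 + U))
-F(-84)/71768 = -51*(-60 - 84)/(-20 + 51*(-84))/71768 = -51*(-144)/(-20 - 4284)/71768 = -51*(-144)/(-4304)/71768 = -51*(-1/4304)*(-144)/71768 = -459/(269*71768) = -1*459/19305592 = -459/19305592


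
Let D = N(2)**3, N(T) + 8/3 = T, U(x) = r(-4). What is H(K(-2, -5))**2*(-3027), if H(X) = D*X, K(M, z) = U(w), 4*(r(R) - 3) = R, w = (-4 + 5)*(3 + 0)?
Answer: -258304/243 ≈ -1063.0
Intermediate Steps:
w = 3 (w = 1*3 = 3)
r(R) = 3 + R/4
U(x) = 2 (U(x) = 3 + (1/4)*(-4) = 3 - 1 = 2)
N(T) = -8/3 + T
D = -8/27 (D = (-8/3 + 2)**3 = (-2/3)**3 = -8/27 ≈ -0.29630)
K(M, z) = 2
H(X) = -8*X/27
H(K(-2, -5))**2*(-3027) = (-8/27*2)**2*(-3027) = (-16/27)**2*(-3027) = (256/729)*(-3027) = -258304/243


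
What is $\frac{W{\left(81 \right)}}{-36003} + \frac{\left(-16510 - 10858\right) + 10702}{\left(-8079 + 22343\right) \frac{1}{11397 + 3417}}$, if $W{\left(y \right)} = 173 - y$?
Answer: $- \frac{2222196611665}{128386698} \approx -17309.0$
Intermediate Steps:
$\frac{W{\left(81 \right)}}{-36003} + \frac{\left(-16510 - 10858\right) + 10702}{\left(-8079 + 22343\right) \frac{1}{11397 + 3417}} = \frac{173 - 81}{-36003} + \frac{\left(-16510 - 10858\right) + 10702}{\left(-8079 + 22343\right) \frac{1}{11397 + 3417}} = \left(173 - 81\right) \left(- \frac{1}{36003}\right) + \frac{-27368 + 10702}{14264 \cdot \frac{1}{14814}} = 92 \left(- \frac{1}{36003}\right) - \frac{16666}{14264 \cdot \frac{1}{14814}} = - \frac{92}{36003} - \frac{16666}{\frac{7132}{7407}} = - \frac{92}{36003} - \frac{61722531}{3566} = - \frac{2222196611665}{128386698}$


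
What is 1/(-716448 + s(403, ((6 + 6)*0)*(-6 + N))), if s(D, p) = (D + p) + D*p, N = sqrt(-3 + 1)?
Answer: -1/716045 ≈ -1.3966e-6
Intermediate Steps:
N = I*sqrt(2) (N = sqrt(-2) = I*sqrt(2) ≈ 1.4142*I)
s(D, p) = D + p + D*p
1/(-716448 + s(403, ((6 + 6)*0)*(-6 + N))) = 1/(-716448 + (403 + ((6 + 6)*0)*(-6 + I*sqrt(2)) + 403*(((6 + 6)*0)*(-6 + I*sqrt(2))))) = 1/(-716448 + (403 + (12*0)*(-6 + I*sqrt(2)) + 403*((12*0)*(-6 + I*sqrt(2))))) = 1/(-716448 + (403 + 0*(-6 + I*sqrt(2)) + 403*(0*(-6 + I*sqrt(2))))) = 1/(-716448 + (403 + 0 + 403*0)) = 1/(-716448 + (403 + 0 + 0)) = 1/(-716448 + 403) = 1/(-716045) = -1/716045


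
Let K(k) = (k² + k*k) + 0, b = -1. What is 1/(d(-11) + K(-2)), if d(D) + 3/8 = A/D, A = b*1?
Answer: 88/679 ≈ 0.12960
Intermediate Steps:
A = -1 (A = -1*1 = -1)
K(k) = 2*k² (K(k) = (k² + k²) + 0 = 2*k² + 0 = 2*k²)
d(D) = -3/8 - 1/D
1/(d(-11) + K(-2)) = 1/((-3/8 - 1/(-11)) + 2*(-2)²) = 1/((-3/8 - 1*(-1/11)) + 2*4) = 1/((-3/8 + 1/11) + 8) = 1/(-25/88 + 8) = 1/(679/88) = 88/679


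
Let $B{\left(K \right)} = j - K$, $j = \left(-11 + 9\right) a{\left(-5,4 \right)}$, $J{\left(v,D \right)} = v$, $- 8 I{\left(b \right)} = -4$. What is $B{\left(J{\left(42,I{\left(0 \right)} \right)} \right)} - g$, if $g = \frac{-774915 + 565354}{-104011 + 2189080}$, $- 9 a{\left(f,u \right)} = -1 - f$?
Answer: $- \frac{256529827}{6255207} \approx -41.011$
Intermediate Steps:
$I{\left(b \right)} = \frac{1}{2}$ ($I{\left(b \right)} = \left(- \frac{1}{8}\right) \left(-4\right) = \frac{1}{2}$)
$a{\left(f,u \right)} = \frac{1}{9} + \frac{f}{9}$ ($a{\left(f,u \right)} = - \frac{-1 - f}{9} = \frac{1}{9} + \frac{f}{9}$)
$j = \frac{8}{9}$ ($j = \left(-11 + 9\right) \left(\frac{1}{9} + \frac{1}{9} \left(-5\right)\right) = - 2 \left(\frac{1}{9} - \frac{5}{9}\right) = \left(-2\right) \left(- \frac{4}{9}\right) = \frac{8}{9} \approx 0.88889$)
$g = - \frac{209561}{2085069} \approx -0.10051$
$B{\left(K \right)} = \frac{8}{9} - K$
$B{\left(J{\left(42,I{\left(0 \right)} \right)} \right)} - g = \left(\frac{8}{9} - 42\right) - - \frac{209561}{2085069} = \left(\frac{8}{9} - 42\right) + \frac{209561}{2085069} = - \frac{370}{9} + \frac{209561}{2085069} = - \frac{256529827}{6255207}$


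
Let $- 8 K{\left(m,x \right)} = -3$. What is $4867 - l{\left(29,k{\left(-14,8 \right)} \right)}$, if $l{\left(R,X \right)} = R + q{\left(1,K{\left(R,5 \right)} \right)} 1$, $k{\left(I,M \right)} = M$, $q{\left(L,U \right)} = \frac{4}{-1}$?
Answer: $4842$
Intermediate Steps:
$K{\left(m,x \right)} = \frac{3}{8}$ ($K{\left(m,x \right)} = \left(- \frac{1}{8}\right) \left(-3\right) = \frac{3}{8}$)
$q{\left(L,U \right)} = -4$ ($q{\left(L,U \right)} = 4 \left(-1\right) = -4$)
$l{\left(R,X \right)} = -4 + R$ ($l{\left(R,X \right)} = R - 4 = -4 + R$)
$4867 - l{\left(29,k{\left(-14,8 \right)} \right)} = 4867 - \left(-4 + 29\right) = 4867 - 25 = 4842$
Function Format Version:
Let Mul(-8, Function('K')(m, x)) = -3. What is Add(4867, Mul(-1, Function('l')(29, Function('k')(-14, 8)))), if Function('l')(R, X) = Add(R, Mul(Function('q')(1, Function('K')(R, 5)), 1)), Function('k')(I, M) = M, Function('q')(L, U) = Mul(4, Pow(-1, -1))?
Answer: 4842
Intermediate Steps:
Function('K')(m, x) = Rational(3, 8) (Function('K')(m, x) = Mul(Rational(-1, 8), -3) = Rational(3, 8))
Function('q')(L, U) = -4 (Function('q')(L, U) = Mul(4, -1) = -4)
Function('l')(R, X) = Add(-4, R) (Function('l')(R, X) = Add(R, Mul(-4, 1)) = Add(R, -4) = Add(-4, R))
Add(4867, Mul(-1, Function('l')(29, Function('k')(-14, 8)))) = Add(4867, Mul(-1, Add(-4, 29))) = Add(4867, Mul(-1, 25)) = Add(4867, -25) = 4842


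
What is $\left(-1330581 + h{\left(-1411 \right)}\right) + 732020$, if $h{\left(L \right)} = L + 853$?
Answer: $-599119$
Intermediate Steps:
$h{\left(L \right)} = 853 + L$
$\left(-1330581 + h{\left(-1411 \right)}\right) + 732020 = \left(-1330581 + \left(853 - 1411\right)\right) + 732020 = \left(-1330581 - 558\right) + 732020 = -1331139 + 732020 = -599119$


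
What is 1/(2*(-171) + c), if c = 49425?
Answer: 1/49083 ≈ 2.0374e-5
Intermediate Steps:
1/(2*(-171) + c) = 1/(2*(-171) + 49425) = 1/(-342 + 49425) = 1/49083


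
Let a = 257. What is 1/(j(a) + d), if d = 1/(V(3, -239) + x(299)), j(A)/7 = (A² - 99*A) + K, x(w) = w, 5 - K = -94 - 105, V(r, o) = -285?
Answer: 14/3999381 ≈ 3.5005e-6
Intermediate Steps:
K = 204 (K = 5 - (-94 - 105) = 5 - 1*(-199) = 5 + 199 = 204)
j(A) = 1428 - 693*A + 7*A² (j(A) = 7*((A² - 99*A) + 204) = 7*(204 + A² - 99*A) = 1428 - 693*A + 7*A²)
d = 1/14 (d = 1/(-285 + 299) = 1/14 ≈ 0.071429)
1/(j(a) + d) = 1/((1428 - 693*257 + 7*257²) + 1/14) = 1/((1428 - 178101 + 7*66049) + 1/14) = 1/((1428 - 178101 + 462343) + 1/14) = 1/(285670 + 1/14) = 1/(3999381/14) = 14/3999381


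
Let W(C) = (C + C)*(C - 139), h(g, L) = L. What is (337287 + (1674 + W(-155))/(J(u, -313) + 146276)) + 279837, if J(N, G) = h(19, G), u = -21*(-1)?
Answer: 90077363226/145963 ≈ 6.1713e+5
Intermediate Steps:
u = 21
W(C) = 2*C*(-139 + C) (W(C) = (2*C)*(-139 + C) = 2*C*(-139 + C))
J(N, G) = G
(337287 + (1674 + W(-155))/(J(u, -313) + 146276)) + 279837 = (337287 + (1674 + 2*(-155)*(-139 - 155))/(-313 + 146276)) + 279837 = (337287 + (1674 + 2*(-155)*(-294))/145963) + 279837 = (337287 + (1674 + 91140)*(1/145963)) + 279837 = (337287 + 92814*(1/145963)) + 279837 = (337287 + 92814/145963) + 279837 = 49231515195/145963 + 279837 = 90077363226/145963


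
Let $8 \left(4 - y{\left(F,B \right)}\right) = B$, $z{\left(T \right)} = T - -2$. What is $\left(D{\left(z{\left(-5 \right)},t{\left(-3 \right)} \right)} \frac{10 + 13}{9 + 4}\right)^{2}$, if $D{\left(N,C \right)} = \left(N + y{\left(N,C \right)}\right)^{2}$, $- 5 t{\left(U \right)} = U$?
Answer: $\frac{991431169}{432640000} \approx 2.2916$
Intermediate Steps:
$z{\left(T \right)} = 2 + T$ ($z{\left(T \right)} = T + 2 = 2 + T$)
$y{\left(F,B \right)} = 4 - \frac{B}{8}$
$t{\left(U \right)} = - \frac{U}{5}$
$D{\left(N,C \right)} = \left(4 + N - \frac{C}{8}\right)^{2}$ ($D{\left(N,C \right)} = \left(N - \left(-4 + \frac{C}{8}\right)\right)^{2} = \left(4 + N - \frac{C}{8}\right)^{2}$)
$\left(D{\left(z{\left(-5 \right)},t{\left(-3 \right)} \right)} \frac{10 + 13}{9 + 4}\right)^{2} = \left(\frac{\left(32 - \left(- \frac{1}{5}\right) \left(-3\right) + 8 \left(2 - 5\right)\right)^{2}}{64} \frac{10 + 13}{9 + 4}\right)^{2} = \left(\frac{\left(32 - \frac{3}{5} + 8 \left(-3\right)\right)^{2}}{64} \cdot \frac{23}{13}\right)^{2} = \left(\frac{\left(32 - \frac{3}{5} - 24\right)^{2}}{64} \cdot 23 \cdot \frac{1}{13}\right)^{2} = \left(\frac{\left(\frac{37}{5}\right)^{2}}{64} \cdot \frac{23}{13}\right)^{2} = \left(\frac{1}{64} \cdot \frac{1369}{25} \cdot \frac{23}{13}\right)^{2} = \left(\frac{1369}{1600} \cdot \frac{23}{13}\right)^{2} = \left(\frac{31487}{20800}\right)^{2} = \frac{991431169}{432640000}$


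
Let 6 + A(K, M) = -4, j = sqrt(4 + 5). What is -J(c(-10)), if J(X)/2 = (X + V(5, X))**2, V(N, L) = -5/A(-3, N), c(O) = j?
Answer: -49/2 ≈ -24.500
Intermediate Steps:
j = 3 (j = sqrt(9) = 3)
A(K, M) = -10 (A(K, M) = -6 - 4 = -10)
c(O) = 3
V(N, L) = 1/2 (V(N, L) = -5/(-10) = -5*(-1/10) = 1/2)
J(X) = 2*(1/2 + X)**2 (J(X) = 2*(X + 1/2)**2 = 2*(1/2 + X)**2)
-J(c(-10)) = -(1 + 2*3)**2/2 = -(1 + 6)**2/2 = -7**2/2 = -49/2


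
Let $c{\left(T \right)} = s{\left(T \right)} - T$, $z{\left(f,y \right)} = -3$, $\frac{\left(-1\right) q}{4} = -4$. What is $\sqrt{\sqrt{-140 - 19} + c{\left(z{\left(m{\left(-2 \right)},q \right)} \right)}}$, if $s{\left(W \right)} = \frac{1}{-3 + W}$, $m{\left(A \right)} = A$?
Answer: $\frac{\sqrt{102 + 36 i \sqrt{159}}}{6} \approx 2.8069 + 2.2462 i$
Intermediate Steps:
$q = 16$ ($q = \left(-4\right) \left(-4\right) = 16$)
$c{\left(T \right)} = \frac{1}{-3 + T} - T$
$\sqrt{\sqrt{-140 - 19} + c{\left(z{\left(m{\left(-2 \right)},q \right)} \right)}} = \sqrt{\sqrt{-140 - 19} + \frac{1 - - 3 \left(-3 - 3\right)}{-3 - 3}} = \sqrt{\sqrt{-159} + \frac{1 - \left(-3\right) \left(-6\right)}{-6}} = \sqrt{i \sqrt{159} - \frac{1 - 18}{6}} = \sqrt{i \sqrt{159} - - \frac{17}{6}} = \sqrt{i \sqrt{159} + \frac{17}{6}} = \sqrt{\frac{17}{6} + i \sqrt{159}}$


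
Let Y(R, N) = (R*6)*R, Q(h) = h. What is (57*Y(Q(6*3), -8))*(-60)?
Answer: -6648480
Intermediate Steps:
Y(R, N) = 6*R² (Y(R, N) = (6*R)*R = 6*R²)
(57*Y(Q(6*3), -8))*(-60) = (57*(6*(6*3)²))*(-60) = (57*(6*18²))*(-60) = (57*(6*324))*(-60) = (57*1944)*(-60) = 110808*(-60) = -6648480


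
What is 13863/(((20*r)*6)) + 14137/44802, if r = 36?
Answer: 12632629/3584160 ≈ 3.5246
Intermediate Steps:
13863/(((20*r)*6)) + 14137/44802 = 13863/(((20*36)*6)) + 14137/44802 = 13863/((720*6)) + 14137*(1/44802) = 13863/4320 + 14137/44802 = 13863*(1/4320) + 14137/44802 = 4621/1440 + 14137/44802 = 12632629/3584160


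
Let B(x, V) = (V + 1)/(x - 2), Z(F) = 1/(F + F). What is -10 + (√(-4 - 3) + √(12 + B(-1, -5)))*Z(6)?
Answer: -10 + √30/18 + I*√7/12 ≈ -9.6957 + 0.22048*I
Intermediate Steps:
Z(F) = 1/(2*F)
B(x, V) = (1 + V)/(-2 + x)
-10 + (√(-4 - 3) + √(12 + B(-1, -5)))*Z(6) = -10 + (√(-4 - 3) + √(12 + (1 - 5)/(-2 - 1)))*((½)/6) = -10 + (√(-7) + √(12 - 4/(-3)))*((½)*(⅙)) = -10 + (I*√7 + √(12 - ⅓*(-4)))*(1/12) = -10 + (I*√7 + √(12 + 4/3))*(1/12) = -10 + (I*√7 + √(40/3))*(1/12) = -10 + (I*√7 + 2*√30/3)*(1/12) = -10 + (2*√30/3 + I*√7)*(1/12) = -10 + (√30/18 + I*√7/12) = -10 + √30/18 + I*√7/12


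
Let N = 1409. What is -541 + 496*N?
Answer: 698323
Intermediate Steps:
-541 + 496*N = -541 + 496*1409 = -541 + 698864 = 698323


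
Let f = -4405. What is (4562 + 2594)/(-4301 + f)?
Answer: -3578/4353 ≈ -0.82196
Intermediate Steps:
(4562 + 2594)/(-4301 + f) = (4562 + 2594)/(-4301 - 4405) = 7156/(-8706) = 7156*(-1/8706) = -3578/4353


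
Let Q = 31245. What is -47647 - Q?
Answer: -78892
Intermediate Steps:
-47647 - Q = -47647 - 1*31245 = -47647 - 31245 = -78892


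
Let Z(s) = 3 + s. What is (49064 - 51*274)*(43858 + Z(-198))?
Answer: 1532134670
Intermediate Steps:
(49064 - 51*274)*(43858 + Z(-198)) = (49064 - 51*274)*(43858 + (3 - 198)) = (49064 - 13974)*(43858 - 195) = 35090*43663 = 1532134670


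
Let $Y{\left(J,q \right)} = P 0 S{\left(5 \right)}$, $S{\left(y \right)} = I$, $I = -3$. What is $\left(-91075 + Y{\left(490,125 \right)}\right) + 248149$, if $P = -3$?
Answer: $157074$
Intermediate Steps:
$S{\left(y \right)} = -3$
$Y{\left(J,q \right)} = 0$ ($Y{\left(J,q \right)} = \left(-3\right) 0 \left(-3\right) = 0 \left(-3\right) = 0$)
$\left(-91075 + Y{\left(490,125 \right)}\right) + 248149 = \left(-91075 + 0\right) + 248149 = -91075 + 248149 = 157074$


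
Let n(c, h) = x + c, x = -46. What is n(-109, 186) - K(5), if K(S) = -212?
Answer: 57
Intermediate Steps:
n(c, h) = -46 + c
n(-109, 186) - K(5) = (-46 - 109) - 1*(-212) = -155 + 212 = 57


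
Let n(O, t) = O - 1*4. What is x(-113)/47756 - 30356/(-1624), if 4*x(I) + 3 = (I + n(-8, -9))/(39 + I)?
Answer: 53638182341/2869562528 ≈ 18.692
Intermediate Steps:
n(O, t) = -4 + O (n(O, t) = O - 4 = -4 + O)
x(I) = -¾ + (-12 + I)/(4*(39 + I)) (x(I) = -¾ + ((I + (-4 - 8))/(39 + I))/4 = -¾ + ((I - 12)/(39 + I))/4 = -¾ + ((-12 + I)/(39 + I))/4 = -¾ + (-12 + I)/(4*(39 + I)))
x(-113)/47756 - 30356/(-1624) = ((-129 - 2*(-113))/(4*(39 - 113)))/47756 - 30356/(-1624) = ((¼)*(-129 + 226)/(-74))*(1/47756) - 30356*(-1/1624) = ((¼)*(-1/74)*97)*(1/47756) + 7589/406 = -97/296*1/47756 + 7589/406 = -97/14135776 + 7589/406 = 53638182341/2869562528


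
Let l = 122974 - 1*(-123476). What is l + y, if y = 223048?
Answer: 469498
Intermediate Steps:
l = 246450 (l = 122974 + 123476 = 246450)
l + y = 246450 + 223048 = 469498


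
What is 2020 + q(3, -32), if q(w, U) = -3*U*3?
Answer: 2308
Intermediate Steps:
q(w, U) = -9*U
2020 + q(3, -32) = 2020 - 9*(-32) = 2020 + 288 = 2308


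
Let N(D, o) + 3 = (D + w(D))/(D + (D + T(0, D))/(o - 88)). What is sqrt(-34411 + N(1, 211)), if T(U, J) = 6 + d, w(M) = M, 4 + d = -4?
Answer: I*sqrt(128046991)/61 ≈ 185.5*I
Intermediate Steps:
d = -8 (d = -4 - 4 = -8)
T(U, J) = -2 (T(U, J) = 6 - 8 = -2)
N(D, o) = -3 + 2*D/(D + (-2 + D)/(-88 + o)) (N(D, o) = -3 + (D + D)/(D + (D - 2)/(o - 88)) = -3 + (2*D)/(D + (-2 + D)/(-88 + o)) = -3 + 2*D/(D + (-2 + D)/(-88 + o)))
sqrt(-34411 + N(1, 211)) = sqrt(-34411 + (6 + 85*1 - 1*1*211)/(-2 - 87*1 + 1*211)) = sqrt(-34411 + (6 + 85 - 211)/(-2 - 87 + 211)) = sqrt(-34411 - 120/122) = sqrt(-34411 + (1/122)*(-120)) = sqrt(-34411 - 60/61) = sqrt(-2099131/61) = I*sqrt(128046991)/61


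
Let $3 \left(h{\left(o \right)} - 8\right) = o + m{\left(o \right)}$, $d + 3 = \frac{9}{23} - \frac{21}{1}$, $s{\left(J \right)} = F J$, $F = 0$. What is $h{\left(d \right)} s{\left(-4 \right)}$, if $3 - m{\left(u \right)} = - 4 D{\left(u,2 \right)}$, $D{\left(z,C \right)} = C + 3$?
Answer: $0$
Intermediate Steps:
$D{\left(z,C \right)} = 3 + C$
$s{\left(J \right)} = 0$ ($s{\left(J \right)} = 0 J = 0$)
$m{\left(u \right)} = 23$ ($m{\left(u \right)} = 3 - - 4 \left(3 + 2\right) = 3 - \left(-4\right) 5 = 3 - -20 = 3 + 20 = 23$)
$d = - \frac{543}{23}$ ($d = -3 + \left(\frac{9}{23} - \frac{21}{1}\right) = -3 + \left(9 \cdot \frac{1}{23} - 21\right) = -3 + \left(\frac{9}{23} - 21\right) = -3 - \frac{474}{23} = - \frac{543}{23} \approx -23.609$)
$h{\left(o \right)} = \frac{47}{3} + \frac{o}{3}$ ($h{\left(o \right)} = 8 + \frac{o + 23}{3} = 8 + \frac{23 + o}{3} = 8 + \left(\frac{23}{3} + \frac{o}{3}\right) = \frac{47}{3} + \frac{o}{3}$)
$h{\left(d \right)} s{\left(-4 \right)} = \left(\frac{47}{3} + \frac{1}{3} \left(- \frac{543}{23}\right)\right) 0 = \left(\frac{47}{3} - \frac{181}{23}\right) 0 = \frac{538}{69} \cdot 0 = 0$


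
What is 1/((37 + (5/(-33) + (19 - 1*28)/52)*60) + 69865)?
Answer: 143/9993201 ≈ 1.4310e-5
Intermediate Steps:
1/((37 + (5/(-33) + (19 - 1*28)/52)*60) + 69865) = 1/((37 + (5*(-1/33) + (19 - 28)*(1/52))*60) + 69865) = 1/((37 + (-5/33 - 9*1/52)*60) + 69865) = 1/((37 + (-5/33 - 9/52)*60) + 69865) = 1/((37 - 557/1716*60) + 69865) = 1/((37 - 2785/143) + 69865) = 1/(2506/143 + 69865) = 1/(9993201/143) = 143/9993201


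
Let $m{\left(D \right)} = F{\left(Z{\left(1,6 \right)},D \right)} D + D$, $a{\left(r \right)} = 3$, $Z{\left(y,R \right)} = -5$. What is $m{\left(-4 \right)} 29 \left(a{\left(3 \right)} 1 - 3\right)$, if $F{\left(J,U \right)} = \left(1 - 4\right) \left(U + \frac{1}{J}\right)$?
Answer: $0$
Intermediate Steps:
$F{\left(J,U \right)} = - 3 U - \frac{3}{J}$ ($F{\left(J,U \right)} = - 3 \left(U + \frac{1}{J}\right) = - 3 U - \frac{3}{J}$)
$m{\left(D \right)} = D + D \left(\frac{3}{5} - 3 D\right)$ ($m{\left(D \right)} = \left(- 3 D - \frac{3}{-5}\right) D + D = \left(- 3 D - - \frac{3}{5}\right) D + D = \left(- 3 D + \frac{3}{5}\right) D + D = \left(\frac{3}{5} - 3 D\right) D + D = D \left(\frac{3}{5} - 3 D\right) + D = D + D \left(\frac{3}{5} - 3 D\right)$)
$m{\left(-4 \right)} 29 \left(a{\left(3 \right)} 1 - 3\right) = \frac{1}{5} \left(-4\right) \left(8 - -60\right) 29 \left(3 \cdot 1 - 3\right) = \frac{1}{5} \left(-4\right) \left(8 + 60\right) 29 \left(3 - 3\right) = \frac{1}{5} \left(-4\right) 68 \cdot 29 \cdot 0 = \left(- \frac{272}{5}\right) 29 \cdot 0 = \left(- \frac{7888}{5}\right) 0 = 0$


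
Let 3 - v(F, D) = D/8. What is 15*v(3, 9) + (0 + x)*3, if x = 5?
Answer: 345/8 ≈ 43.125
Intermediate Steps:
v(F, D) = 3 - D/8
15*v(3, 9) + (0 + x)*3 = 15*(3 - ⅛*9) + (0 + 5)*3 = 15*(3 - 9/8) + 5*3 = 15*(15/8) + 15 = 225/8 + 15 = 345/8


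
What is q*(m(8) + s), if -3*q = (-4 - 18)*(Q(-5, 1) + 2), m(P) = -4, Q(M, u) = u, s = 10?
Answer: 132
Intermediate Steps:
q = 22 (q = -(-4 - 18)*(1 + 2)/3 = -(-22)*3/3 = -⅓*(-66) = 22)
q*(m(8) + s) = 22*(-4 + 10) = 22*6 = 132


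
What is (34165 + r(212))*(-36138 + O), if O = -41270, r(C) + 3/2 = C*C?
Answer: -6123553360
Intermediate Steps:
r(C) = -3/2 + C² (r(C) = -3/2 + C*C = -3/2 + C²)
(34165 + r(212))*(-36138 + O) = (34165 + (-3/2 + 212²))*(-36138 - 41270) = (34165 + (-3/2 + 44944))*(-77408) = (34165 + 89885/2)*(-77408) = (158215/2)*(-77408) = -6123553360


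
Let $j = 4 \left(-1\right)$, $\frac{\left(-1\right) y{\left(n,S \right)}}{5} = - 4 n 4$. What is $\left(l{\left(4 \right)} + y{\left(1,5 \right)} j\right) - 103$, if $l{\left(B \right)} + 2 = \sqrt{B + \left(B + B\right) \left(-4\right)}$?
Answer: $-425 + 2 i \sqrt{7} \approx -425.0 + 5.2915 i$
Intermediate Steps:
$y{\left(n,S \right)} = 80 n$ ($y{\left(n,S \right)} = - 5 - 4 n 4 = - 5 \left(- 16 n\right) = 80 n$)
$j = -4$
$l{\left(B \right)} = -2 + \sqrt{7} \sqrt{- B}$ ($l{\left(B \right)} = -2 + \sqrt{B + \left(B + B\right) \left(-4\right)} = -2 + \sqrt{B + 2 B \left(-4\right)} = -2 + \sqrt{B - 8 B} = -2 + \sqrt{- 7 B} = -2 + \sqrt{7} \sqrt{- B}$)
$\left(l{\left(4 \right)} + y{\left(1,5 \right)} j\right) - 103 = \left(\left(-2 + \sqrt{7} \sqrt{\left(-1\right) 4}\right) + 80 \cdot 1 \left(-4\right)\right) - 103 = \left(\left(-2 + \sqrt{7} \sqrt{-4}\right) + 80 \left(-4\right)\right) - 103 = \left(\left(-2 + \sqrt{7} \cdot 2 i\right) - 320\right) - 103 = \left(\left(-2 + 2 i \sqrt{7}\right) - 320\right) - 103 = \left(-322 + 2 i \sqrt{7}\right) - 103 = -425 + 2 i \sqrt{7}$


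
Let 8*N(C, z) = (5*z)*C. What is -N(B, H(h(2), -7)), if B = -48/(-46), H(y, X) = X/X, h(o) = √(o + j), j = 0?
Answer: -15/23 ≈ -0.65217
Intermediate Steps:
h(o) = √o (h(o) = √(o + 0) = √o)
H(y, X) = 1
B = 24/23 (B = -48*(-1/46) = 24/23 ≈ 1.0435)
N(C, z) = 5*C*z/8 (N(C, z) = ((5*z)*C)/8 = (5*C*z)/8 = 5*C*z/8)
-N(B, H(h(2), -7)) = -5*24/(8*23) = -1*15/23 = -15/23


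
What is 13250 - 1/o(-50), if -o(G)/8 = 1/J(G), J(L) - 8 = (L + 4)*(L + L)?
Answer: 13826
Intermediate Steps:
J(L) = 8 + 2*L*(4 + L) (J(L) = 8 + (L + 4)*(L + L) = 8 + (4 + L)*(2*L) = 8 + 2*L*(4 + L))
o(G) = -8/(8 + 2*G² + 8*G)
13250 - 1/o(-50) = 13250 - 1/((-4/(4 + (-50)² + 4*(-50)))) = 13250 - 1/((-4/(4 + 2500 - 200))) = 13250 - 1/((-4/2304)) = 13250 - 1/((-4*1/2304)) = 13250 - 1/(-1/576) = 13250 - 1*(-576) = 13250 + 576 = 13826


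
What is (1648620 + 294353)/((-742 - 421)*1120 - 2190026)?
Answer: -1942973/3492586 ≈ -0.55631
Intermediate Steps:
(1648620 + 294353)/((-742 - 421)*1120 - 2190026) = 1942973/(-1163*1120 - 2190026) = 1942973/(-1302560 - 2190026) = 1942973/(-3492586) = 1942973*(-1/3492586) = -1942973/3492586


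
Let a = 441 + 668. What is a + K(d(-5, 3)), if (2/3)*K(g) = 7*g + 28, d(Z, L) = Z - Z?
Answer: 1151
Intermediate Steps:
a = 1109
d(Z, L) = 0
K(g) = 42 + 21*g/2 (K(g) = 3*(7*g + 28)/2 = 3*(28 + 7*g)/2 = 42 + 21*g/2)
a + K(d(-5, 3)) = 1109 + (42 + (21/2)*0) = 1109 + (42 + 0) = 1109 + 42 = 1151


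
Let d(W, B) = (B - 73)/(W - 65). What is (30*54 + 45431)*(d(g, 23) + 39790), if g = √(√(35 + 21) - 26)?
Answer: 1872159290 + 2352550/(65 - I*√(26 - 2*√14)) ≈ 1.8722e+9 + 2385.6*I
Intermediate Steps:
g = √(-26 + 2*√14) (g = √(√56 - 26) = √(2*√14 - 26) = √(-26 + 2*√14) ≈ 4.3031*I)
d(W, B) = (-73 + B)/(-65 + W)
(30*54 + 45431)*(d(g, 23) + 39790) = (30*54 + 45431)*((-73 + 23)/(-65 + √(-26 + 2*√14)) + 39790) = (1620 + 45431)*(-50/(-65 + √(-26 + 2*√14)) + 39790) = 47051*(-50/(-65 + √(-26 + 2*√14)) + 39790) = 47051*(39790 - 50/(-65 + √(-26 + 2*√14))) = 1872159290 - 2352550/(-65 + √(-26 + 2*√14))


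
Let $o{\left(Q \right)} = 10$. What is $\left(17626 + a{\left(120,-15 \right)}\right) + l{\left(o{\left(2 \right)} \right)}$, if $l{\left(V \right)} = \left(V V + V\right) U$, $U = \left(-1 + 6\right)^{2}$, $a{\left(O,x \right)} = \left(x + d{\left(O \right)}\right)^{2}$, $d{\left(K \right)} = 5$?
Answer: $20476$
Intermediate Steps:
$a{\left(O,x \right)} = \left(5 + x\right)^{2}$ ($a{\left(O,x \right)} = \left(x + 5\right)^{2} = \left(5 + x\right)^{2}$)
$U = 25$ ($U = 5^{2} = 25$)
$l{\left(V \right)} = 25 V + 25 V^{2}$ ($l{\left(V \right)} = \left(V V + V\right) 25 = \left(V^{2} + V\right) 25 = \left(V + V^{2}\right) 25 = 25 V + 25 V^{2}$)
$\left(17626 + a{\left(120,-15 \right)}\right) + l{\left(o{\left(2 \right)} \right)} = \left(17626 + \left(5 - 15\right)^{2}\right) + 25 \cdot 10 \left(1 + 10\right) = \left(17626 + \left(-10\right)^{2}\right) + 25 \cdot 10 \cdot 11 = \left(17626 + 100\right) + 2750 = 17726 + 2750 = 20476$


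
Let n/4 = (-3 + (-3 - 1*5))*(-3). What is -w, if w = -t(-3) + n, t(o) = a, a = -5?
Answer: -137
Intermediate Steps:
n = 132 (n = 4*((-3 + (-3 - 1*5))*(-3)) = 4*((-3 + (-3 - 5))*(-3)) = 4*((-3 - 8)*(-3)) = 4*(-11*(-3)) = 4*33 = 132)
t(o) = -5
w = 137 (w = -1*(-5) + 132 = 5 + 132 = 137)
-w = -1*137 = -137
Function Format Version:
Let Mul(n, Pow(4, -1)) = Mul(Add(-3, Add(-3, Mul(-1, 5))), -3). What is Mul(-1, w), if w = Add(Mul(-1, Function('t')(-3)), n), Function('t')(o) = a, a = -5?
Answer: -137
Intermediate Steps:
n = 132 (n = Mul(4, Mul(Add(-3, Add(-3, Mul(-1, 5))), -3)) = Mul(4, Mul(Add(-3, Add(-3, -5)), -3)) = Mul(4, Mul(Add(-3, -8), -3)) = Mul(4, Mul(-11, -3)) = Mul(4, 33) = 132)
Function('t')(o) = -5
w = 137 (w = Add(Mul(-1, -5), 132) = Add(5, 132) = 137)
Mul(-1, w) = Mul(-1, 137) = -137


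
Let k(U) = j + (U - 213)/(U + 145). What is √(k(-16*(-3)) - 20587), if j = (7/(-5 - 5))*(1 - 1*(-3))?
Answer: I*√19174532630/965 ≈ 143.49*I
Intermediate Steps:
j = -14/5 (j = (7/(-10))*(1 + 3) = (7*(-⅒))*4 = -7/10*4 = -14/5 ≈ -2.8000)
k(U) = -14/5 + (-213 + U)/(145 + U) (k(U) = -14/5 + (U - 213)/(U + 145) = -14/5 + (-213 + U)/(145 + U))
√(k(-16*(-3)) - 20587) = √((-3095 - (-144)*(-3))/(5*(145 - 16*(-3))) - 20587) = √((-3095 - 9*48)/(5*(145 + 48)) - 20587) = √((⅕)*(-3095 - 432)/193 - 20587) = √((⅕)*(1/193)*(-3527) - 20587) = √(-3527/965 - 20587) = √(-19869982/965) = I*√19174532630/965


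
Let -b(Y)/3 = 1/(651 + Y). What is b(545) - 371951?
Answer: -444853399/1196 ≈ -3.7195e+5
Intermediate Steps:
b(Y) = -3/(651 + Y)
b(545) - 371951 = -3/(651 + 545) - 371951 = -3/1196 - 371951 = -444853399/1196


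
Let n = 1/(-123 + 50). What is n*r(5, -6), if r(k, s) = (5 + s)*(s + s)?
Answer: -12/73 ≈ -0.16438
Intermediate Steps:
r(k, s) = 2*s*(5 + s) (r(k, s) = (5 + s)*(2*s) = 2*s*(5 + s))
n = -1/73 (n = 1/(-73) = -1/73 ≈ -0.013699)
n*r(5, -6) = -2*(-6)*(5 - 6)/73 = -2*(-6)*(-1)/73 = -1/73*12 = -12/73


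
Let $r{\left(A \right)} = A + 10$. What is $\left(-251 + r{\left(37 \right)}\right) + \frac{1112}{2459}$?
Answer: $- \frac{500524}{2459} \approx -203.55$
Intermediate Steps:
$r{\left(A \right)} = 10 + A$
$\left(-251 + r{\left(37 \right)}\right) + \frac{1112}{2459} = \left(-251 + \left(10 + 37\right)\right) + \frac{1112}{2459} = \left(-251 + 47\right) + 1112 \cdot \frac{1}{2459} = -204 + \frac{1112}{2459} = - \frac{500524}{2459}$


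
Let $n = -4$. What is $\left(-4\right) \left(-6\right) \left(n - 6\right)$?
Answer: $-240$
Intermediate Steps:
$\left(-4\right) \left(-6\right) \left(n - 6\right) = \left(-4\right) \left(-6\right) \left(-4 - 6\right) = 24 \left(-4 - 6\right) = 24 \left(-10\right) = -240$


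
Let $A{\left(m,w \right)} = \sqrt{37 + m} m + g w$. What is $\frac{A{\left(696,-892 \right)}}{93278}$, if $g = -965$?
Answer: $\frac{430390}{46639} + \frac{348 \sqrt{733}}{46639} \approx 9.4301$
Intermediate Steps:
$A{\left(m,w \right)} = - 965 w + m \sqrt{37 + m}$ ($A{\left(m,w \right)} = \sqrt{37 + m} m - 965 w = m \sqrt{37 + m} - 965 w = - 965 w + m \sqrt{37 + m}$)
$\frac{A{\left(696,-892 \right)}}{93278} = \frac{\left(-965\right) \left(-892\right) + 696 \sqrt{37 + 696}}{93278} = \left(860780 + 696 \sqrt{733}\right) \frac{1}{93278} = \frac{430390}{46639} + \frac{348 \sqrt{733}}{46639}$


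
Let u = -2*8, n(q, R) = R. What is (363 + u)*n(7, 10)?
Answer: 3470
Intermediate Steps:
u = -16
(363 + u)*n(7, 10) = (363 - 16)*10 = 347*10 = 3470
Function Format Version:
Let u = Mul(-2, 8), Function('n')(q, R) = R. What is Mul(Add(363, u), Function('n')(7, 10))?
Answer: 3470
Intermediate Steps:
u = -16
Mul(Add(363, u), Function('n')(7, 10)) = Mul(Add(363, -16), 10) = Mul(347, 10) = 3470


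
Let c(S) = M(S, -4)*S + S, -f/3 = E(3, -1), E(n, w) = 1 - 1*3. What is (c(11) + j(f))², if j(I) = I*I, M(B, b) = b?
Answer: 9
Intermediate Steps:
E(n, w) = -2 (E(n, w) = 1 - 3 = -2)
f = 6 (f = -3*(-2) = 6)
c(S) = -3*S (c(S) = -4*S + S = -3*S)
j(I) = I²
(c(11) + j(f))² = (-3*11 + 6²)² = (-33 + 36)² = 3² = 9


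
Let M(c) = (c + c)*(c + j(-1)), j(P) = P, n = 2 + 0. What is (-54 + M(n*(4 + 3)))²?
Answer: 96100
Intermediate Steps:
n = 2
M(c) = 2*c*(-1 + c) (M(c) = (c + c)*(c - 1) = (2*c)*(-1 + c) = 2*c*(-1 + c))
(-54 + M(n*(4 + 3)))² = (-54 + 2*(2*(4 + 3))*(-1 + 2*(4 + 3)))² = (-54 + 2*(2*7)*(-1 + 2*7))² = (-54 + 2*14*(-1 + 14))² = (-54 + 2*14*13)² = (-54 + 364)² = 310² = 96100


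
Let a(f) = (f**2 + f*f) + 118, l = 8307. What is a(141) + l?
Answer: 48187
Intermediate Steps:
a(f) = 118 + 2*f**2 (a(f) = (f**2 + f**2) + 118 = 2*f**2 + 118 = 118 + 2*f**2)
a(141) + l = (118 + 2*141**2) + 8307 = (118 + 2*19881) + 8307 = (118 + 39762) + 8307 = 39880 + 8307 = 48187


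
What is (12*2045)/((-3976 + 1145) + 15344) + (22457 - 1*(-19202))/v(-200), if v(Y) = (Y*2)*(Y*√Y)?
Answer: 8180/4171 - 41659*I*√2/1600000 ≈ 1.9612 - 0.036822*I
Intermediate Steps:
v(Y) = 2*Y^(5/2) (v(Y) = (2*Y)*Y^(3/2) = 2*Y^(5/2))
(12*2045)/((-3976 + 1145) + 15344) + (22457 - 1*(-19202))/v(-200) = (12*2045)/((-3976 + 1145) + 15344) + (22457 - 1*(-19202))/((2*(-200)^(5/2))) = 24540/(-2831 + 15344) + (22457 + 19202)/((2*(400000*I*√2))) = 24540/12513 + 41659/((800000*I*√2)) = 24540*(1/12513) + 41659*(-I*√2/1600000) = 8180/4171 - 41659*I*√2/1600000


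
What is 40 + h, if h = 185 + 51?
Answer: 276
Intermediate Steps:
h = 236
40 + h = 40 + 236 = 276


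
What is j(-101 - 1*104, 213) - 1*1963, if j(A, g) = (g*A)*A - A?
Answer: 8949567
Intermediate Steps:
j(A, g) = -A + g*A² (j(A, g) = (A*g)*A - A = g*A² - A = -A + g*A²)
j(-101 - 1*104, 213) - 1*1963 = (-101 - 1*104)*(-1 + (-101 - 1*104)*213) - 1*1963 = (-101 - 104)*(-1 + (-101 - 104)*213) - 1963 = -205*(-1 - 205*213) - 1963 = -205*(-1 - 43665) - 1963 = -205*(-43666) - 1963 = 8951530 - 1963 = 8949567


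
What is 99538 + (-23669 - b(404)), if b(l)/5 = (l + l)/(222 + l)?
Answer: 23744977/313 ≈ 75863.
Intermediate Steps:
b(l) = 10*l/(222 + l) (b(l) = 5*((l + l)/(222 + l)) = 5*((2*l)/(222 + l)) = 5*(2*l/(222 + l)) = 10*l/(222 + l))
99538 + (-23669 - b(404)) = 99538 + (-23669 - 10*404/(222 + 404)) = 99538 + (-23669 - 10*404/626) = 99538 + (-23669 - 1*2020/313) = 99538 + (-23669 - 2020/313) = 99538 - 7410417/313 = 23744977/313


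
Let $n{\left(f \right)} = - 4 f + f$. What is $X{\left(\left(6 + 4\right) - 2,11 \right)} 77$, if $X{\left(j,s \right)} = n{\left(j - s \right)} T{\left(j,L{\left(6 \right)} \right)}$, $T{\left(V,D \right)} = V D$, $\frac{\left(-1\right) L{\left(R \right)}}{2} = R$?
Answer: $-66528$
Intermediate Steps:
$L{\left(R \right)} = - 2 R$
$T{\left(V,D \right)} = D V$
$n{\left(f \right)} = - 3 f$
$X{\left(j,s \right)} = - 12 j \left(- 3 j + 3 s\right)$ ($X{\left(j,s \right)} = - 3 \left(j - s\right) \left(-2\right) 6 j = \left(- 3 j + 3 s\right) \left(- 12 j\right) = - 12 j \left(- 3 j + 3 s\right)$)
$X{\left(\left(6 + 4\right) - 2,11 \right)} 77 = 36 \left(\left(6 + 4\right) - 2\right) \left(\left(\left(6 + 4\right) - 2\right) - 11\right) 77 = 36 \left(10 - 2\right) \left(\left(10 - 2\right) - 11\right) 77 = 36 \cdot 8 \left(8 - 11\right) 77 = 36 \cdot 8 \left(-3\right) 77 = \left(-864\right) 77 = -66528$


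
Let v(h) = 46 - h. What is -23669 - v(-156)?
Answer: -23871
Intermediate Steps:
-23669 - v(-156) = -23669 - (46 - 1*(-156)) = -23669 - (46 + 156) = -23669 - 1*202 = -23669 - 202 = -23871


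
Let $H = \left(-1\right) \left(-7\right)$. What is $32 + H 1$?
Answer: $39$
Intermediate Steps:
$H = 7$
$32 + H 1 = 32 + 7 \cdot 1 = 32 + 7 = 39$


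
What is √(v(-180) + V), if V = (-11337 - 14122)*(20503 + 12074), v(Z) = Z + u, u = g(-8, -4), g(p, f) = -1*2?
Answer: 5*I*√33175121 ≈ 28799.0*I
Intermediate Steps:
g(p, f) = -2
u = -2
v(Z) = -2 + Z (v(Z) = Z - 2 = -2 + Z)
V = -829377843 (V = -25459*32577 = -829377843)
√(v(-180) + V) = √((-2 - 180) - 829377843) = √(-182 - 829377843) = √(-829378025) = 5*I*√33175121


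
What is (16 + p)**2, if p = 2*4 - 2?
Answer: 484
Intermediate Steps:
p = 6 (p = 8 - 2 = 6)
(16 + p)**2 = (16 + 6)**2 = 22**2 = 484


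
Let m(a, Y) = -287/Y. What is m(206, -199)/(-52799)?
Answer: -287/10507001 ≈ -2.7315e-5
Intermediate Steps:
m(206, -199)/(-52799) = -287/(-199)/(-52799) = -287*(-1/199)*(-1/52799) = (287/199)*(-1/52799) = -287/10507001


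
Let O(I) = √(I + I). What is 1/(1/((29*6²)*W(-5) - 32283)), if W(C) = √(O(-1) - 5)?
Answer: -32283 + 1044*√(-5 + I*√2) ≈ -31956.0 + 2357.2*I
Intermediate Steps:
O(I) = √2*√I (O(I) = √(2*I) = √2*√I)
W(C) = √(-5 + I*√2) (W(C) = √(√2*√(-1) - 5) = √(√2*I - 5) = √(I*√2 - 5) = √(-5 + I*√2))
1/(1/((29*6²)*W(-5) - 32283)) = 1/(1/((29*6²)*√(-5 + I*√2) - 32283)) = 1/(1/((29*36)*√(-5 + I*√2) - 32283)) = 1/(1/(1044*√(-5 + I*√2) - 32283)) = 1/(1/(-32283 + 1044*√(-5 + I*√2))) = -32283 + 1044*√(-5 + I*√2)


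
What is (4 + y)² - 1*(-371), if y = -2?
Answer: 375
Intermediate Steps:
(4 + y)² - 1*(-371) = (4 - 2)² - 1*(-371) = 2² + 371 = 4 + 371 = 375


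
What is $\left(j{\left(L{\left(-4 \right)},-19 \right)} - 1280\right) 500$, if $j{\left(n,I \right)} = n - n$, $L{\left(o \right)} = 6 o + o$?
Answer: $-640000$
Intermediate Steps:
$L{\left(o \right)} = 7 o$
$j{\left(n,I \right)} = 0$
$\left(j{\left(L{\left(-4 \right)},-19 \right)} - 1280\right) 500 = \left(0 - 1280\right) 500 = \left(-1280\right) 500 = -640000$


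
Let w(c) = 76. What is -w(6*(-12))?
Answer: -76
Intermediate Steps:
-w(6*(-12)) = -1*76 = -76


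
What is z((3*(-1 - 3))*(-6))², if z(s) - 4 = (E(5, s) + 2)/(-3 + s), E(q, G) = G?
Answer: 122500/4761 ≈ 25.730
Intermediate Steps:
z(s) = 4 + (2 + s)/(-3 + s) (z(s) = 4 + (s + 2)/(-3 + s) = 4 + (2 + s)/(-3 + s))
z((3*(-1 - 3))*(-6))² = (5*(-2 + (3*(-1 - 3))*(-6))/(-3 + (3*(-1 - 3))*(-6)))² = (5*(-2 + (3*(-4))*(-6))/(-3 + (3*(-4))*(-6)))² = (5*(-2 - 12*(-6))/(-3 - 12*(-6)))² = (5*(-2 + 72)/(-3 + 72))² = (5*70/69)² = (5*(1/69)*70)² = (350/69)² = 122500/4761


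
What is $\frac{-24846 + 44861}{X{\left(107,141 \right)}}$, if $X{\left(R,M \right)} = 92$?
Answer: $\frac{20015}{92} \approx 217.55$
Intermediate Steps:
$\frac{-24846 + 44861}{X{\left(107,141 \right)}} = \frac{-24846 + 44861}{92} = 20015 \cdot \frac{1}{92} = \frac{20015}{92}$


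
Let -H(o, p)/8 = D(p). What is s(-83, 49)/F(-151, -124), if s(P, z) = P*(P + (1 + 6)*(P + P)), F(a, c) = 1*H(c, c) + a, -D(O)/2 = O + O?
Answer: -34445/1373 ≈ -25.087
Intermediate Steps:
D(O) = -4*O (D(O) = -2*(O + O) = -4*O)
H(o, p) = 32*p (H(o, p) = -(-32)*p = 32*p)
F(a, c) = a + 32*c (F(a, c) = 1*(32*c) + a = 32*c + a = a + 32*c)
s(P, z) = 15*P² (s(P, z) = P*(P + 7*(2*P)) = P*(P + 14*P) = P*(15*P) = 15*P²)
s(-83, 49)/F(-151, -124) = (15*(-83)²)/(-151 + 32*(-124)) = (15*6889)/(-151 - 3968) = 103335/(-4119) = 103335*(-1/4119) = -34445/1373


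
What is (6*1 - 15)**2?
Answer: 81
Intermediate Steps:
(6*1 - 15)**2 = (6 - 15)**2 = (-9)**2 = 81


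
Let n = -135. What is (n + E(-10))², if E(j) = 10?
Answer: 15625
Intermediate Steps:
(n + E(-10))² = (-135 + 10)² = (-125)² = 15625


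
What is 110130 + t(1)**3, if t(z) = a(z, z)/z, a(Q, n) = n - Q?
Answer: 110130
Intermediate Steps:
t(z) = 0 (t(z) = (z - z)/z = 0/z = 0)
110130 + t(1)**3 = 110130 + 0**3 = 110130 + 0 = 110130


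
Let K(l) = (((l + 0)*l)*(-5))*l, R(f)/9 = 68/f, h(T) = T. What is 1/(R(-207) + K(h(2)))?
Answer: -23/988 ≈ -0.023279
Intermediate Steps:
R(f) = 612/f (R(f) = 9*(68/f) = 612/f)
K(l) = -5*l³ (K(l) = ((l*l)*(-5))*l = (l²*(-5))*l = (-5*l²)*l = -5*l³)
1/(R(-207) + K(h(2))) = 1/(612/(-207) - 5*2³) = 1/(612*(-1/207) - 5*8) = 1/(-68/23 - 40) = 1/(-988/23) = -23/988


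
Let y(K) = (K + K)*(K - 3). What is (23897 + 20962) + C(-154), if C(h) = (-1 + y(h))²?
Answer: 2338250884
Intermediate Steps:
y(K) = 2*K*(-3 + K) (y(K) = (2*K)*(-3 + K) = 2*K*(-3 + K))
C(h) = (-1 + 2*h*(-3 + h))²
(23897 + 20962) + C(-154) = (23897 + 20962) + (-1 + 2*(-154)*(-3 - 154))² = 44859 + (-1 + 2*(-154)*(-157))² = 44859 + (-1 + 48356)² = 44859 + 48355² = 44859 + 2338206025 = 2338250884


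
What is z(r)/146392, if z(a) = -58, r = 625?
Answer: -1/2524 ≈ -0.00039620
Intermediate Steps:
z(r)/146392 = -58/146392 = -58*1/146392 = -1/2524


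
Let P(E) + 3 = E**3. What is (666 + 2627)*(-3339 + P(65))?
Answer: 893334919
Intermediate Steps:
P(E) = -3 + E**3
(666 + 2627)*(-3339 + P(65)) = (666 + 2627)*(-3339 + (-3 + 65**3)) = 3293*(-3339 + (-3 + 274625)) = 3293*(-3339 + 274622) = 3293*271283 = 893334919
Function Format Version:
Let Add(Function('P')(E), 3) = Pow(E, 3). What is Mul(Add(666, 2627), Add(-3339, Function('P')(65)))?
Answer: 893334919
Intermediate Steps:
Function('P')(E) = Add(-3, Pow(E, 3))
Mul(Add(666, 2627), Add(-3339, Function('P')(65))) = Mul(Add(666, 2627), Add(-3339, Add(-3, Pow(65, 3)))) = Mul(3293, Add(-3339, Add(-3, 274625))) = Mul(3293, Add(-3339, 274622)) = Mul(3293, 271283) = 893334919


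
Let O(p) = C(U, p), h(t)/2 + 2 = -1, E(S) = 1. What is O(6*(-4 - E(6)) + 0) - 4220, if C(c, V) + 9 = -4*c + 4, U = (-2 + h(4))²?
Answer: -4481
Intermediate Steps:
h(t) = -6 (h(t) = -4 + 2*(-1) = -4 - 2 = -6)
U = 64 (U = (-2 - 6)² = (-8)² = 64)
C(c, V) = -5 - 4*c (C(c, V) = -9 + (-4*c + 4) = -9 + (4 - 4*c) = -5 - 4*c)
O(p) = -261 (O(p) = -5 - 4*64 = -5 - 256 = -261)
O(6*(-4 - E(6)) + 0) - 4220 = -261 - 4220 = -4481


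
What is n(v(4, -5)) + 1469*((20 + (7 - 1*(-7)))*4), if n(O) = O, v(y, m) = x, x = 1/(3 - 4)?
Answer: 199783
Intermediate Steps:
x = -1 (x = 1/(-1) = -1)
v(y, m) = -1
n(v(4, -5)) + 1469*((20 + (7 - 1*(-7)))*4) = -1 + 1469*((20 + (7 - 1*(-7)))*4) = -1 + 1469*((20 + (7 + 7))*4) = -1 + 1469*((20 + 14)*4) = -1 + 1469*(34*4) = -1 + 1469*136 = -1 + 199784 = 199783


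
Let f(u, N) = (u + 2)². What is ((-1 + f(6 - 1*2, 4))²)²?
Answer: 1500625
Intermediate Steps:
f(u, N) = (2 + u)²
((-1 + f(6 - 1*2, 4))²)² = ((-1 + (2 + (6 - 1*2))²)²)² = ((-1 + (2 + (6 - 2))²)²)² = ((-1 + (2 + 4)²)²)² = ((-1 + 6²)²)² = ((-1 + 36)²)² = (35²)² = 1225² = 1500625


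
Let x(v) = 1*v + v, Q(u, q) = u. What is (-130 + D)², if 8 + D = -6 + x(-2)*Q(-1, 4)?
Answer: 19600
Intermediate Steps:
x(v) = 2*v (x(v) = v + v = 2*v)
D = -10 (D = -8 + (-6 + (2*(-2))*(-1)) = -8 + (-6 - 4*(-1)) = -8 + (-6 + 4) = -8 - 2 = -10)
(-130 + D)² = (-130 - 10)² = (-140)² = 19600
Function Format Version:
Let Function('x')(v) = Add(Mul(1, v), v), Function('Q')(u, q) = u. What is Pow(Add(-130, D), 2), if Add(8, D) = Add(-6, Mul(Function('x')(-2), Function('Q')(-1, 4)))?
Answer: 19600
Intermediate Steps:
Function('x')(v) = Mul(2, v) (Function('x')(v) = Add(v, v) = Mul(2, v))
D = -10 (D = Add(-8, Add(-6, Mul(Mul(2, -2), -1))) = Add(-8, Add(-6, Mul(-4, -1))) = Add(-8, Add(-6, 4)) = Add(-8, -2) = -10)
Pow(Add(-130, D), 2) = Pow(Add(-130, -10), 2) = Pow(-140, 2) = 19600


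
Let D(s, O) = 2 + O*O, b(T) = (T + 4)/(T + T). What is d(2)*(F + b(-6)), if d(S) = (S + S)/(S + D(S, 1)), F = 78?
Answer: 938/15 ≈ 62.533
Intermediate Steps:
b(T) = (4 + T)/(2*T) (b(T) = (4 + T)/((2*T)) = (4 + T)*(1/(2*T)) = (4 + T)/(2*T))
D(s, O) = 2 + O²
d(S) = 2*S/(3 + S) (d(S) = (S + S)/(S + (2 + 1²)) = (2*S)/(S + (2 + 1)) = (2*S)/(S + 3) = (2*S)/(3 + S) = 2*S/(3 + S))
d(2)*(F + b(-6)) = (2*2/(3 + 2))*(78 + (½)*(4 - 6)/(-6)) = (2*2/5)*(78 + (½)*(-⅙)*(-2)) = (2*2*(⅕))*(78 + ⅙) = (⅘)*(469/6) = 938/15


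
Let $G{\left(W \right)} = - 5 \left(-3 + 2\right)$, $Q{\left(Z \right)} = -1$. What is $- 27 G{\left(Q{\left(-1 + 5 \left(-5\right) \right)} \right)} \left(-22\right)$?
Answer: $2970$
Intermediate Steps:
$G{\left(W \right)} = 5$ ($G{\left(W \right)} = \left(-5\right) \left(-1\right) = 5$)
$- 27 G{\left(Q{\left(-1 + 5 \left(-5\right) \right)} \right)} \left(-22\right) = \left(-27\right) 5 \left(-22\right) = \left(-135\right) \left(-22\right) = 2970$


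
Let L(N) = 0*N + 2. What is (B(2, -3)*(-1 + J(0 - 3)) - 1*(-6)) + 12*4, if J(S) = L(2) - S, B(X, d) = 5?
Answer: 74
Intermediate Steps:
L(N) = 2 (L(N) = 0 + 2 = 2)
J(S) = 2 - S
(B(2, -3)*(-1 + J(0 - 3)) - 1*(-6)) + 12*4 = (5*(-1 + (2 - (0 - 3))) - 1*(-6)) + 12*4 = (5*(-1 + (2 - 1*(-3))) + 6) + 48 = (5*(-1 + (2 + 3)) + 6) + 48 = (5*(-1 + 5) + 6) + 48 = (5*4 + 6) + 48 = (20 + 6) + 48 = 26 + 48 = 74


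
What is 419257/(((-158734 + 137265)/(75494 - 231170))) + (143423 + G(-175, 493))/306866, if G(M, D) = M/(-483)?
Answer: 98712438558497954/32469951759 ≈ 3.0401e+6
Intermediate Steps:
G(M, D) = -M/483 (G(M, D) = M*(-1/483) = -M/483)
419257/(((-158734 + 137265)/(75494 - 231170))) + (143423 + G(-175, 493))/306866 = 419257/(((-158734 + 137265)/(75494 - 231170))) + (143423 - 1/483*(-175))/306866 = 419257/((-21469/(-155676))) + (143423 + 25/69)*(1/306866) = 419257/((-21469*(-1/155676))) + (9896212/69)*(1/306866) = 419257/(21469/155676) + 4948106/10586877 = 419257*(155676/21469) + 4948106/10586877 = 65268252732/21469 + 4948106/10586877 = 98712438558497954/32469951759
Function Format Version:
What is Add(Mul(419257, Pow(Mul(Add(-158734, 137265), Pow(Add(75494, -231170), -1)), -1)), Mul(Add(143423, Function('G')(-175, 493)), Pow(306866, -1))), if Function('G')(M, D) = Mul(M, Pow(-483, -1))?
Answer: Rational(98712438558497954, 32469951759) ≈ 3.0401e+6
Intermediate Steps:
Function('G')(M, D) = Mul(Rational(-1, 483), M) (Function('G')(M, D) = Mul(M, Rational(-1, 483)) = Mul(Rational(-1, 483), M))
Add(Mul(419257, Pow(Mul(Add(-158734, 137265), Pow(Add(75494, -231170), -1)), -1)), Mul(Add(143423, Function('G')(-175, 493)), Pow(306866, -1))) = Add(Mul(419257, Pow(Mul(Add(-158734, 137265), Pow(Add(75494, -231170), -1)), -1)), Mul(Add(143423, Mul(Rational(-1, 483), -175)), Pow(306866, -1))) = Add(Mul(419257, Pow(Mul(-21469, Pow(-155676, -1)), -1)), Mul(Add(143423, Rational(25, 69)), Rational(1, 306866))) = Add(Mul(419257, Pow(Mul(-21469, Rational(-1, 155676)), -1)), Mul(Rational(9896212, 69), Rational(1, 306866))) = Add(Mul(419257, Pow(Rational(21469, 155676), -1)), Rational(4948106, 10586877)) = Add(Mul(419257, Rational(155676, 21469)), Rational(4948106, 10586877)) = Add(Rational(65268252732, 21469), Rational(4948106, 10586877)) = Rational(98712438558497954, 32469951759)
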